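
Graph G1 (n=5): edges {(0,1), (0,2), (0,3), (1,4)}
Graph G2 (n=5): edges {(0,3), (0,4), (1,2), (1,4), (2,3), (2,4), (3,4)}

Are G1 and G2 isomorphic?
No, not isomorphic

The graphs are NOT isomorphic.

Degrees in G1: deg(0)=3, deg(1)=2, deg(2)=1, deg(3)=1, deg(4)=1.
Sorted degree sequence of G1: [3, 2, 1, 1, 1].
Degrees in G2: deg(0)=2, deg(1)=2, deg(2)=3, deg(3)=3, deg(4)=4.
Sorted degree sequence of G2: [4, 3, 3, 2, 2].
The (sorted) degree sequence is an isomorphism invariant, so since G1 and G2 have different degree sequences they cannot be isomorphic.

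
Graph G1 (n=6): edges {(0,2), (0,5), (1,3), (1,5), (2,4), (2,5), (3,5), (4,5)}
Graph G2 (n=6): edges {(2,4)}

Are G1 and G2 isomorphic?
No, not isomorphic

The graphs are NOT isomorphic.

Connected components of G1: 1 component(s) with vertex sets [[0, 1, 2, 3, 4, 5]], sizes [6].
Connected components of G2: 5 component(s) with vertex sets [[0], [1], [3], [5], [2, 4]], sizes [1, 1, 1, 1, 2].
The number of connected components (and the multiset of component sizes) is an isomorphism invariant — an isomorphism maps each component of G1 bijectively onto a component of G2. Since G1 has 1 component(s) and G2 has 5, they cannot be isomorphic.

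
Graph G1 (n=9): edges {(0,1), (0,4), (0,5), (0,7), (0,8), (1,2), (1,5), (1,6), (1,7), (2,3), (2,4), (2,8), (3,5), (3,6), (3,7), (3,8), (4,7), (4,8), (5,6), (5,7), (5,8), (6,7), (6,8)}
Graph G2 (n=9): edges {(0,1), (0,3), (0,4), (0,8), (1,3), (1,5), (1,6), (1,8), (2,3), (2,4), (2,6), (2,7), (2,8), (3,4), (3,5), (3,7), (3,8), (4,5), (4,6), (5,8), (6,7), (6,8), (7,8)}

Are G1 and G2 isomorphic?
No, not isomorphic

The graphs are NOT isomorphic.

Counting triangles (3-cliques): G1 has 18, G2 has 19.
Triangle count is an isomorphism invariant, so differing triangle counts rule out isomorphism.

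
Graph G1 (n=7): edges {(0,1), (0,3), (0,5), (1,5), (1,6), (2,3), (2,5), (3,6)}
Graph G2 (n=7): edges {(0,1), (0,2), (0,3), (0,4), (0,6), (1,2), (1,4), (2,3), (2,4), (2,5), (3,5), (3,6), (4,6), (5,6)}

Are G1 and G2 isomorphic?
No, not isomorphic

The graphs are NOT isomorphic.

Degrees in G1: deg(0)=3, deg(1)=3, deg(2)=2, deg(3)=3, deg(4)=0, deg(5)=3, deg(6)=2.
Sorted degree sequence of G1: [3, 3, 3, 3, 2, 2, 0].
Degrees in G2: deg(0)=5, deg(1)=3, deg(2)=5, deg(3)=4, deg(4)=4, deg(5)=3, deg(6)=4.
Sorted degree sequence of G2: [5, 5, 4, 4, 4, 3, 3].
The (sorted) degree sequence is an isomorphism invariant, so since G1 and G2 have different degree sequences they cannot be isomorphic.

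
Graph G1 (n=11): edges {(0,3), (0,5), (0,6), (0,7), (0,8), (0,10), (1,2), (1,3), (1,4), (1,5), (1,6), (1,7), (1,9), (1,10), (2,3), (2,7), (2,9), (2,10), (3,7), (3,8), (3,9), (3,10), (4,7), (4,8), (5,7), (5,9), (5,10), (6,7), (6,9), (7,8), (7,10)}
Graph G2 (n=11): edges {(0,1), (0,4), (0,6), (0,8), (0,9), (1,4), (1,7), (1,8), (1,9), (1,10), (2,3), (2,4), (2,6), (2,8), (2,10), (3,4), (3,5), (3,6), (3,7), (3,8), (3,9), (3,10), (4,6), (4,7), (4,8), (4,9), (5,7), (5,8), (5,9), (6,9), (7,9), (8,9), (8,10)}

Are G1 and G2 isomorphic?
No, not isomorphic

The graphs are NOT isomorphic.

Counting triangles (3-cliques): G1 has 30, G2 has 37.
Triangle count is an isomorphism invariant, so differing triangle counts rule out isomorphism.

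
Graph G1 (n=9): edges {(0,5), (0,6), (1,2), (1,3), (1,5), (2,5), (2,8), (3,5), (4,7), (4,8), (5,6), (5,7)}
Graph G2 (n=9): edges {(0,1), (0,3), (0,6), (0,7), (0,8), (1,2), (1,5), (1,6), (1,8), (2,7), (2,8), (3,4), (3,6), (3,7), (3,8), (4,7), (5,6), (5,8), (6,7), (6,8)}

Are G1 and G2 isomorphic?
No, not isomorphic

The graphs are NOT isomorphic.

Counting triangles (3-cliques): G1 has 3, G2 has 15.
Triangle count is an isomorphism invariant, so differing triangle counts rule out isomorphism.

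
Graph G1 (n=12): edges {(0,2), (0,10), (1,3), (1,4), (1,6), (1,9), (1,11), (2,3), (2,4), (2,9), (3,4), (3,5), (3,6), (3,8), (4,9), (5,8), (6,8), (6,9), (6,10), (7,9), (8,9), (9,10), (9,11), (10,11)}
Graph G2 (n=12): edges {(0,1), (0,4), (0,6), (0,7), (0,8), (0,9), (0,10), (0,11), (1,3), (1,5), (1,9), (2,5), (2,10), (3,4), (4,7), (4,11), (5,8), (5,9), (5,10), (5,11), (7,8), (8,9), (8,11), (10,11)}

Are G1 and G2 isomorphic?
Yes, isomorphic

The graphs are isomorphic.
One valid mapping φ: V(G1) → V(G2): 0→3, 1→8, 2→1, 3→5, 4→9, 5→2, 6→11, 7→6, 8→10, 9→0, 10→4, 11→7

Verify φ preserves adjacency — for each edge of G1, its image is an edge of G2:
  (0,2) → (φ(0),φ(2)) = (1,3) ∈ E(G2) ✓
  (0,10) → (φ(0),φ(10)) = (3,4) ∈ E(G2) ✓
  (1,3) → (φ(1),φ(3)) = (5,8) ∈ E(G2) ✓
  (1,4) → (φ(1),φ(4)) = (8,9) ∈ E(G2) ✓
  (1,6) → (φ(1),φ(6)) = (8,11) ∈ E(G2) ✓
  (1,9) → (φ(1),φ(9)) = (0,8) ∈ E(G2) ✓
  (1,11) → (φ(1),φ(11)) = (7,8) ∈ E(G2) ✓
  (2,3) → (φ(2),φ(3)) = (1,5) ∈ E(G2) ✓
  (2,4) → (φ(2),φ(4)) = (1,9) ∈ E(G2) ✓
  (2,9) → (φ(2),φ(9)) = (0,1) ∈ E(G2) ✓
  (3,4) → (φ(3),φ(4)) = (5,9) ∈ E(G2) ✓
  (3,5) → (φ(3),φ(5)) = (2,5) ∈ E(G2) ✓
  (3,6) → (φ(3),φ(6)) = (5,11) ∈ E(G2) ✓
  (3,8) → (φ(3),φ(8)) = (5,10) ∈ E(G2) ✓
  (4,9) → (φ(4),φ(9)) = (0,9) ∈ E(G2) ✓
  (5,8) → (φ(5),φ(8)) = (2,10) ∈ E(G2) ✓
  (6,8) → (φ(6),φ(8)) = (10,11) ∈ E(G2) ✓
  (6,9) → (φ(6),φ(9)) = (0,11) ∈ E(G2) ✓
  (6,10) → (φ(6),φ(10)) = (4,11) ∈ E(G2) ✓
  (7,9) → (φ(7),φ(9)) = (0,6) ∈ E(G2) ✓
  (8,9) → (φ(8),φ(9)) = (0,10) ∈ E(G2) ✓
  (9,10) → (φ(9),φ(10)) = (0,4) ∈ E(G2) ✓
  (9,11) → (φ(9),φ(11)) = (0,7) ∈ E(G2) ✓
  (10,11) → (φ(10),φ(11)) = (4,7) ∈ E(G2) ✓
All 24 edges of G1 map to edges of G2, and |E(G1)| = |E(G2)| = 24, so φ is a bijection on edges as well as vertices. Hence G1 ≅ G2.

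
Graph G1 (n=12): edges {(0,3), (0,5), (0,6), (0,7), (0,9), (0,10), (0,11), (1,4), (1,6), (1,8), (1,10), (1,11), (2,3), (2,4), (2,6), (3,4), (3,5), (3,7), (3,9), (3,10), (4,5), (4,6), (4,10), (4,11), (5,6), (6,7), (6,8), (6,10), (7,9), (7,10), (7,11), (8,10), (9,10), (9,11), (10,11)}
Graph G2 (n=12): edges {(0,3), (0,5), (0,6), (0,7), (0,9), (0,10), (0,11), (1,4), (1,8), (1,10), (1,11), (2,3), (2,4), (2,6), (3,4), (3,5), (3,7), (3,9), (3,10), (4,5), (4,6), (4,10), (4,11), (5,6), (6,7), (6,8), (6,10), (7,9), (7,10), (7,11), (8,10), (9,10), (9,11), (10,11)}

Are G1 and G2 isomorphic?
No, not isomorphic

The graphs are NOT isomorphic.

Counting edges: G1 has 35 edge(s); G2 has 34 edge(s).
Edge count is an isomorphism invariant (a bijection on vertices induces a bijection on edges), so differing edge counts rule out isomorphism.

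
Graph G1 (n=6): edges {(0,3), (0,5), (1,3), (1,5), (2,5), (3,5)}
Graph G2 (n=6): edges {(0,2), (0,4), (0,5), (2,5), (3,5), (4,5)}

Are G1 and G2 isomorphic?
Yes, isomorphic

The graphs are isomorphic.
One valid mapping φ: V(G1) → V(G2): 0→4, 1→2, 2→3, 3→0, 4→1, 5→5

Verify φ preserves adjacency — for each edge of G1, its image is an edge of G2:
  (0,3) → (φ(0),φ(3)) = (0,4) ∈ E(G2) ✓
  (0,5) → (φ(0),φ(5)) = (4,5) ∈ E(G2) ✓
  (1,3) → (φ(1),φ(3)) = (0,2) ∈ E(G2) ✓
  (1,5) → (φ(1),φ(5)) = (2,5) ∈ E(G2) ✓
  (2,5) → (φ(2),φ(5)) = (3,5) ∈ E(G2) ✓
  (3,5) → (φ(3),φ(5)) = (0,5) ∈ E(G2) ✓
All 6 edges of G1 map to edges of G2, and |E(G1)| = |E(G2)| = 6, so φ is a bijection on edges as well as vertices. Hence G1 ≅ G2.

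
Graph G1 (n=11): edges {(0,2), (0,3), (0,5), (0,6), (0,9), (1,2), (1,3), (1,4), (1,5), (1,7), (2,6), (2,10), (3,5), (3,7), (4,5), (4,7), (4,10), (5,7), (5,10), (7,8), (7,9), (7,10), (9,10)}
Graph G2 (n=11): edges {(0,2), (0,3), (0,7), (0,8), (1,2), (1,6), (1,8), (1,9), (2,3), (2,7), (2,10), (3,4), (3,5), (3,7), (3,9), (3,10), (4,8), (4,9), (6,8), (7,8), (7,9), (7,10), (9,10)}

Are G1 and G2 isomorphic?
Yes, isomorphic

The graphs are isomorphic.
One valid mapping φ: V(G1) → V(G2): 0→8, 1→2, 2→1, 3→0, 4→10, 5→7, 6→6, 7→3, 8→5, 9→4, 10→9

Verify φ preserves adjacency — for each edge of G1, its image is an edge of G2:
  (0,2) → (φ(0),φ(2)) = (1,8) ∈ E(G2) ✓
  (0,3) → (φ(0),φ(3)) = (0,8) ∈ E(G2) ✓
  (0,5) → (φ(0),φ(5)) = (7,8) ∈ E(G2) ✓
  (0,6) → (φ(0),φ(6)) = (6,8) ∈ E(G2) ✓
  (0,9) → (φ(0),φ(9)) = (4,8) ∈ E(G2) ✓
  (1,2) → (φ(1),φ(2)) = (1,2) ∈ E(G2) ✓
  (1,3) → (φ(1),φ(3)) = (0,2) ∈ E(G2) ✓
  (1,4) → (φ(1),φ(4)) = (2,10) ∈ E(G2) ✓
  (1,5) → (φ(1),φ(5)) = (2,7) ∈ E(G2) ✓
  (1,7) → (φ(1),φ(7)) = (2,3) ∈ E(G2) ✓
  (2,6) → (φ(2),φ(6)) = (1,6) ∈ E(G2) ✓
  (2,10) → (φ(2),φ(10)) = (1,9) ∈ E(G2) ✓
  (3,5) → (φ(3),φ(5)) = (0,7) ∈ E(G2) ✓
  (3,7) → (φ(3),φ(7)) = (0,3) ∈ E(G2) ✓
  (4,5) → (φ(4),φ(5)) = (7,10) ∈ E(G2) ✓
  (4,7) → (φ(4),φ(7)) = (3,10) ∈ E(G2) ✓
  (4,10) → (φ(4),φ(10)) = (9,10) ∈ E(G2) ✓
  (5,7) → (φ(5),φ(7)) = (3,7) ∈ E(G2) ✓
  (5,10) → (φ(5),φ(10)) = (7,9) ∈ E(G2) ✓
  (7,8) → (φ(7),φ(8)) = (3,5) ∈ E(G2) ✓
  (7,9) → (φ(7),φ(9)) = (3,4) ∈ E(G2) ✓
  (7,10) → (φ(7),φ(10)) = (3,9) ∈ E(G2) ✓
  (9,10) → (φ(9),φ(10)) = (4,9) ∈ E(G2) ✓
All 23 edges of G1 map to edges of G2, and |E(G1)| = |E(G2)| = 23, so φ is a bijection on edges as well as vertices. Hence G1 ≅ G2.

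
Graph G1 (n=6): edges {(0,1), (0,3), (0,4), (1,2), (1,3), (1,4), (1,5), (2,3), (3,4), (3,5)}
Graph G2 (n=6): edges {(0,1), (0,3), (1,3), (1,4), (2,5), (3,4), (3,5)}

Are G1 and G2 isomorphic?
No, not isomorphic

The graphs are NOT isomorphic.

Degrees in G1: deg(0)=3, deg(1)=5, deg(2)=2, deg(3)=5, deg(4)=3, deg(5)=2.
Sorted degree sequence of G1: [5, 5, 3, 3, 2, 2].
Degrees in G2: deg(0)=2, deg(1)=3, deg(2)=1, deg(3)=4, deg(4)=2, deg(5)=2.
Sorted degree sequence of G2: [4, 3, 2, 2, 2, 1].
The (sorted) degree sequence is an isomorphism invariant, so since G1 and G2 have different degree sequences they cannot be isomorphic.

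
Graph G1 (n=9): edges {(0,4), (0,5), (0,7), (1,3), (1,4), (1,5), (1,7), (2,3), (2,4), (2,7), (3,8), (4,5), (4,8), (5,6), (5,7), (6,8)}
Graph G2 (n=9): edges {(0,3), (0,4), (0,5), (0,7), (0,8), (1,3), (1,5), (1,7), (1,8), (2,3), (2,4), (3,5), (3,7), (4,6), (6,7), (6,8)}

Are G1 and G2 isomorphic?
Yes, isomorphic

The graphs are isomorphic.
One valid mapping φ: V(G1) → V(G2): 0→5, 1→7, 2→8, 3→6, 4→0, 5→3, 6→2, 7→1, 8→4

Verify φ preserves adjacency — for each edge of G1, its image is an edge of G2:
  (0,4) → (φ(0),φ(4)) = (0,5) ∈ E(G2) ✓
  (0,5) → (φ(0),φ(5)) = (3,5) ∈ E(G2) ✓
  (0,7) → (φ(0),φ(7)) = (1,5) ∈ E(G2) ✓
  (1,3) → (φ(1),φ(3)) = (6,7) ∈ E(G2) ✓
  (1,4) → (φ(1),φ(4)) = (0,7) ∈ E(G2) ✓
  (1,5) → (φ(1),φ(5)) = (3,7) ∈ E(G2) ✓
  (1,7) → (φ(1),φ(7)) = (1,7) ∈ E(G2) ✓
  (2,3) → (φ(2),φ(3)) = (6,8) ∈ E(G2) ✓
  (2,4) → (φ(2),φ(4)) = (0,8) ∈ E(G2) ✓
  (2,7) → (φ(2),φ(7)) = (1,8) ∈ E(G2) ✓
  (3,8) → (φ(3),φ(8)) = (4,6) ∈ E(G2) ✓
  (4,5) → (φ(4),φ(5)) = (0,3) ∈ E(G2) ✓
  (4,8) → (φ(4),φ(8)) = (0,4) ∈ E(G2) ✓
  (5,6) → (φ(5),φ(6)) = (2,3) ∈ E(G2) ✓
  (5,7) → (φ(5),φ(7)) = (1,3) ∈ E(G2) ✓
  (6,8) → (φ(6),φ(8)) = (2,4) ∈ E(G2) ✓
All 16 edges of G1 map to edges of G2, and |E(G1)| = |E(G2)| = 16, so φ is a bijection on edges as well as vertices. Hence G1 ≅ G2.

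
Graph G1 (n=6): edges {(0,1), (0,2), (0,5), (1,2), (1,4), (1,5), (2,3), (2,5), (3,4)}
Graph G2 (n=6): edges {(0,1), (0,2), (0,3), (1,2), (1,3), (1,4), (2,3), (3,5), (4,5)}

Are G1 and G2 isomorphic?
Yes, isomorphic

The graphs are isomorphic.
One valid mapping φ: V(G1) → V(G2): 0→0, 1→3, 2→1, 3→4, 4→5, 5→2

Verify φ preserves adjacency — for each edge of G1, its image is an edge of G2:
  (0,1) → (φ(0),φ(1)) = (0,3) ∈ E(G2) ✓
  (0,2) → (φ(0),φ(2)) = (0,1) ∈ E(G2) ✓
  (0,5) → (φ(0),φ(5)) = (0,2) ∈ E(G2) ✓
  (1,2) → (φ(1),φ(2)) = (1,3) ∈ E(G2) ✓
  (1,4) → (φ(1),φ(4)) = (3,5) ∈ E(G2) ✓
  (1,5) → (φ(1),φ(5)) = (2,3) ∈ E(G2) ✓
  (2,3) → (φ(2),φ(3)) = (1,4) ∈ E(G2) ✓
  (2,5) → (φ(2),φ(5)) = (1,2) ∈ E(G2) ✓
  (3,4) → (φ(3),φ(4)) = (4,5) ∈ E(G2) ✓
All 9 edges of G1 map to edges of G2, and |E(G1)| = |E(G2)| = 9, so φ is a bijection on edges as well as vertices. Hence G1 ≅ G2.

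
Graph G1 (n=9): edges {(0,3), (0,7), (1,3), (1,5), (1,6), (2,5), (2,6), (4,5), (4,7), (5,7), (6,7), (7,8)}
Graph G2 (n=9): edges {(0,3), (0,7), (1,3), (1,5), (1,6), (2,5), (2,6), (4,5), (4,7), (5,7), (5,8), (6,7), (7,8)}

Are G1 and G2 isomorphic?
No, not isomorphic

The graphs are NOT isomorphic.

Counting edges: G1 has 12 edge(s); G2 has 13 edge(s).
Edge count is an isomorphism invariant (a bijection on vertices induces a bijection on edges), so differing edge counts rule out isomorphism.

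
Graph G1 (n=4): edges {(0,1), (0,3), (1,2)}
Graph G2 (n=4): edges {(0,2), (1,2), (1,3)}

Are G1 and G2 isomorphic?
Yes, isomorphic

The graphs are isomorphic.
One valid mapping φ: V(G1) → V(G2): 0→2, 1→1, 2→3, 3→0

Verify φ preserves adjacency — for each edge of G1, its image is an edge of G2:
  (0,1) → (φ(0),φ(1)) = (1,2) ∈ E(G2) ✓
  (0,3) → (φ(0),φ(3)) = (0,2) ∈ E(G2) ✓
  (1,2) → (φ(1),φ(2)) = (1,3) ∈ E(G2) ✓
All 3 edges of G1 map to edges of G2, and |E(G1)| = |E(G2)| = 3, so φ is a bijection on edges as well as vertices. Hence G1 ≅ G2.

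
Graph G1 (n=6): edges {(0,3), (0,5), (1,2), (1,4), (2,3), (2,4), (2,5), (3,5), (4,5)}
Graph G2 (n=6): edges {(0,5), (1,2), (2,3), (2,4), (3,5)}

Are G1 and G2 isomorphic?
No, not isomorphic

The graphs are NOT isomorphic.

Counting triangles (3-cliques): G1 has 4, G2 has 0.
Triangle count is an isomorphism invariant, so differing triangle counts rule out isomorphism.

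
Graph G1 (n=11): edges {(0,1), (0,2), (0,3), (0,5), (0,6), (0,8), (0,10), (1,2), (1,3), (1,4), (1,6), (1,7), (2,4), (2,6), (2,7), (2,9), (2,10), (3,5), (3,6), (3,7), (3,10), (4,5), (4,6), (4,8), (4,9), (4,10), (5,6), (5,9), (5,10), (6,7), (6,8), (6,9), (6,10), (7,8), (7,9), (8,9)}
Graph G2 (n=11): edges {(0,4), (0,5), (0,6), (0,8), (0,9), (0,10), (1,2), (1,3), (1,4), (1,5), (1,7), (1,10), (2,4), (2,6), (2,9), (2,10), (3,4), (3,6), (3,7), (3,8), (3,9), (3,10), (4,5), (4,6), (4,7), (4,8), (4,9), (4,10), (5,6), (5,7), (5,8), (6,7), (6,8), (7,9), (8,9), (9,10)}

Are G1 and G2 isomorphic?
Yes, isomorphic

The graphs are isomorphic.
One valid mapping φ: V(G1) → V(G2): 0→6, 1→7, 2→3, 3→5, 4→9, 5→0, 6→4, 7→1, 8→2, 9→10, 10→8

Verify φ preserves adjacency — for each edge of G1, its image is an edge of G2:
  (0,1) → (φ(0),φ(1)) = (6,7) ∈ E(G2) ✓
  (0,2) → (φ(0),φ(2)) = (3,6) ∈ E(G2) ✓
  (0,3) → (φ(0),φ(3)) = (5,6) ∈ E(G2) ✓
  (0,5) → (φ(0),φ(5)) = (0,6) ∈ E(G2) ✓
  (0,6) → (φ(0),φ(6)) = (4,6) ∈ E(G2) ✓
  (0,8) → (φ(0),φ(8)) = (2,6) ∈ E(G2) ✓
  (0,10) → (φ(0),φ(10)) = (6,8) ∈ E(G2) ✓
  (1,2) → (φ(1),φ(2)) = (3,7) ∈ E(G2) ✓
  (1,3) → (φ(1),φ(3)) = (5,7) ∈ E(G2) ✓
  (1,4) → (φ(1),φ(4)) = (7,9) ∈ E(G2) ✓
  (1,6) → (φ(1),φ(6)) = (4,7) ∈ E(G2) ✓
  (1,7) → (φ(1),φ(7)) = (1,7) ∈ E(G2) ✓
  (2,4) → (φ(2),φ(4)) = (3,9) ∈ E(G2) ✓
  (2,6) → (φ(2),φ(6)) = (3,4) ∈ E(G2) ✓
  (2,7) → (φ(2),φ(7)) = (1,3) ∈ E(G2) ✓
  (2,9) → (φ(2),φ(9)) = (3,10) ∈ E(G2) ✓
  (2,10) → (φ(2),φ(10)) = (3,8) ∈ E(G2) ✓
  (3,5) → (φ(3),φ(5)) = (0,5) ∈ E(G2) ✓
  (3,6) → (φ(3),φ(6)) = (4,5) ∈ E(G2) ✓
  (3,7) → (φ(3),φ(7)) = (1,5) ∈ E(G2) ✓
  (3,10) → (φ(3),φ(10)) = (5,8) ∈ E(G2) ✓
  (4,5) → (φ(4),φ(5)) = (0,9) ∈ E(G2) ✓
  (4,6) → (φ(4),φ(6)) = (4,9) ∈ E(G2) ✓
  (4,8) → (φ(4),φ(8)) = (2,9) ∈ E(G2) ✓
  (4,9) → (φ(4),φ(9)) = (9,10) ∈ E(G2) ✓
  (4,10) → (φ(4),φ(10)) = (8,9) ∈ E(G2) ✓
  (5,6) → (φ(5),φ(6)) = (0,4) ∈ E(G2) ✓
  (5,9) → (φ(5),φ(9)) = (0,10) ∈ E(G2) ✓
  (5,10) → (φ(5),φ(10)) = (0,8) ∈ E(G2) ✓
  (6,7) → (φ(6),φ(7)) = (1,4) ∈ E(G2) ✓
  (6,8) → (φ(6),φ(8)) = (2,4) ∈ E(G2) ✓
  (6,9) → (φ(6),φ(9)) = (4,10) ∈ E(G2) ✓
  (6,10) → (φ(6),φ(10)) = (4,8) ∈ E(G2) ✓
  (7,8) → (φ(7),φ(8)) = (1,2) ∈ E(G2) ✓
  (7,9) → (φ(7),φ(9)) = (1,10) ∈ E(G2) ✓
  (8,9) → (φ(8),φ(9)) = (2,10) ∈ E(G2) ✓
All 36 edges of G1 map to edges of G2, and |E(G1)| = |E(G2)| = 36, so φ is a bijection on edges as well as vertices. Hence G1 ≅ G2.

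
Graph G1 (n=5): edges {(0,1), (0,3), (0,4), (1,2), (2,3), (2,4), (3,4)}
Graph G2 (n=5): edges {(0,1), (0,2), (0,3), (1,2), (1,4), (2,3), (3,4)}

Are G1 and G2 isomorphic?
Yes, isomorphic

The graphs are isomorphic.
One valid mapping φ: V(G1) → V(G2): 0→1, 1→4, 2→3, 3→2, 4→0

Verify φ preserves adjacency — for each edge of G1, its image is an edge of G2:
  (0,1) → (φ(0),φ(1)) = (1,4) ∈ E(G2) ✓
  (0,3) → (φ(0),φ(3)) = (1,2) ∈ E(G2) ✓
  (0,4) → (φ(0),φ(4)) = (0,1) ∈ E(G2) ✓
  (1,2) → (φ(1),φ(2)) = (3,4) ∈ E(G2) ✓
  (2,3) → (φ(2),φ(3)) = (2,3) ∈ E(G2) ✓
  (2,4) → (φ(2),φ(4)) = (0,3) ∈ E(G2) ✓
  (3,4) → (φ(3),φ(4)) = (0,2) ∈ E(G2) ✓
All 7 edges of G1 map to edges of G2, and |E(G1)| = |E(G2)| = 7, so φ is a bijection on edges as well as vertices. Hence G1 ≅ G2.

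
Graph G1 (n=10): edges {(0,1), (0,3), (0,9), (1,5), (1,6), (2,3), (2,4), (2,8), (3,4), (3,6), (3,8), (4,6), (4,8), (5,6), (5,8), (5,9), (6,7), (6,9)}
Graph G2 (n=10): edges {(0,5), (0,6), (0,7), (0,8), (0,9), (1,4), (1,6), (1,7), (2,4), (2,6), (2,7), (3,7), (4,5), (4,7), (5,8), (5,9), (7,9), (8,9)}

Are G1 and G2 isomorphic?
Yes, isomorphic

The graphs are isomorphic.
One valid mapping φ: V(G1) → V(G2): 0→6, 1→2, 2→8, 3→0, 4→9, 5→4, 6→7, 7→3, 8→5, 9→1

Verify φ preserves adjacency — for each edge of G1, its image is an edge of G2:
  (0,1) → (φ(0),φ(1)) = (2,6) ∈ E(G2) ✓
  (0,3) → (φ(0),φ(3)) = (0,6) ∈ E(G2) ✓
  (0,9) → (φ(0),φ(9)) = (1,6) ∈ E(G2) ✓
  (1,5) → (φ(1),φ(5)) = (2,4) ∈ E(G2) ✓
  (1,6) → (φ(1),φ(6)) = (2,7) ∈ E(G2) ✓
  (2,3) → (φ(2),φ(3)) = (0,8) ∈ E(G2) ✓
  (2,4) → (φ(2),φ(4)) = (8,9) ∈ E(G2) ✓
  (2,8) → (φ(2),φ(8)) = (5,8) ∈ E(G2) ✓
  (3,4) → (φ(3),φ(4)) = (0,9) ∈ E(G2) ✓
  (3,6) → (φ(3),φ(6)) = (0,7) ∈ E(G2) ✓
  (3,8) → (φ(3),φ(8)) = (0,5) ∈ E(G2) ✓
  (4,6) → (φ(4),φ(6)) = (7,9) ∈ E(G2) ✓
  (4,8) → (φ(4),φ(8)) = (5,9) ∈ E(G2) ✓
  (5,6) → (φ(5),φ(6)) = (4,7) ∈ E(G2) ✓
  (5,8) → (φ(5),φ(8)) = (4,5) ∈ E(G2) ✓
  (5,9) → (φ(5),φ(9)) = (1,4) ∈ E(G2) ✓
  (6,7) → (φ(6),φ(7)) = (3,7) ∈ E(G2) ✓
  (6,9) → (φ(6),φ(9)) = (1,7) ∈ E(G2) ✓
All 18 edges of G1 map to edges of G2, and |E(G1)| = |E(G2)| = 18, so φ is a bijection on edges as well as vertices. Hence G1 ≅ G2.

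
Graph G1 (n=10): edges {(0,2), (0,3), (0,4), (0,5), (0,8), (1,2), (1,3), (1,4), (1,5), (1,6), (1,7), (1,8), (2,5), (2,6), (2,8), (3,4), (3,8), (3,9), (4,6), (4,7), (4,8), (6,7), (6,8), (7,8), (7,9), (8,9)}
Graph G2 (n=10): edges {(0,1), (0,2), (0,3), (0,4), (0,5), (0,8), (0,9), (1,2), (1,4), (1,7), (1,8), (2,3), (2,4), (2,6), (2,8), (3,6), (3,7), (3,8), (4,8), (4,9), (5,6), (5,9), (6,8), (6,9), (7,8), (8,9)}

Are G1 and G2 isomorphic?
Yes, isomorphic

The graphs are isomorphic.
One valid mapping φ: V(G1) → V(G2): 0→6, 1→0, 2→9, 3→3, 4→2, 5→5, 6→4, 7→1, 8→8, 9→7

Verify φ preserves adjacency — for each edge of G1, its image is an edge of G2:
  (0,2) → (φ(0),φ(2)) = (6,9) ∈ E(G2) ✓
  (0,3) → (φ(0),φ(3)) = (3,6) ∈ E(G2) ✓
  (0,4) → (φ(0),φ(4)) = (2,6) ∈ E(G2) ✓
  (0,5) → (φ(0),φ(5)) = (5,6) ∈ E(G2) ✓
  (0,8) → (φ(0),φ(8)) = (6,8) ∈ E(G2) ✓
  (1,2) → (φ(1),φ(2)) = (0,9) ∈ E(G2) ✓
  (1,3) → (φ(1),φ(3)) = (0,3) ∈ E(G2) ✓
  (1,4) → (φ(1),φ(4)) = (0,2) ∈ E(G2) ✓
  (1,5) → (φ(1),φ(5)) = (0,5) ∈ E(G2) ✓
  (1,6) → (φ(1),φ(6)) = (0,4) ∈ E(G2) ✓
  (1,7) → (φ(1),φ(7)) = (0,1) ∈ E(G2) ✓
  (1,8) → (φ(1),φ(8)) = (0,8) ∈ E(G2) ✓
  (2,5) → (φ(2),φ(5)) = (5,9) ∈ E(G2) ✓
  (2,6) → (φ(2),φ(6)) = (4,9) ∈ E(G2) ✓
  (2,8) → (φ(2),φ(8)) = (8,9) ∈ E(G2) ✓
  (3,4) → (φ(3),φ(4)) = (2,3) ∈ E(G2) ✓
  (3,8) → (φ(3),φ(8)) = (3,8) ∈ E(G2) ✓
  (3,9) → (φ(3),φ(9)) = (3,7) ∈ E(G2) ✓
  (4,6) → (φ(4),φ(6)) = (2,4) ∈ E(G2) ✓
  (4,7) → (φ(4),φ(7)) = (1,2) ∈ E(G2) ✓
  (4,8) → (φ(4),φ(8)) = (2,8) ∈ E(G2) ✓
  (6,7) → (φ(6),φ(7)) = (1,4) ∈ E(G2) ✓
  (6,8) → (φ(6),φ(8)) = (4,8) ∈ E(G2) ✓
  (7,8) → (φ(7),φ(8)) = (1,8) ∈ E(G2) ✓
  (7,9) → (φ(7),φ(9)) = (1,7) ∈ E(G2) ✓
  (8,9) → (φ(8),φ(9)) = (7,8) ∈ E(G2) ✓
All 26 edges of G1 map to edges of G2, and |E(G1)| = |E(G2)| = 26, so φ is a bijection on edges as well as vertices. Hence G1 ≅ G2.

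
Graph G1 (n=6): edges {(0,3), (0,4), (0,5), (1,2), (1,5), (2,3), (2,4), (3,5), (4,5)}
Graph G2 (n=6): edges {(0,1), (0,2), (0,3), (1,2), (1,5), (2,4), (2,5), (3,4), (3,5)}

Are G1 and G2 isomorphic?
Yes, isomorphic

The graphs are isomorphic.
One valid mapping φ: V(G1) → V(G2): 0→1, 1→4, 2→3, 3→0, 4→5, 5→2

Verify φ preserves adjacency — for each edge of G1, its image is an edge of G2:
  (0,3) → (φ(0),φ(3)) = (0,1) ∈ E(G2) ✓
  (0,4) → (φ(0),φ(4)) = (1,5) ∈ E(G2) ✓
  (0,5) → (φ(0),φ(5)) = (1,2) ∈ E(G2) ✓
  (1,2) → (φ(1),φ(2)) = (3,4) ∈ E(G2) ✓
  (1,5) → (φ(1),φ(5)) = (2,4) ∈ E(G2) ✓
  (2,3) → (φ(2),φ(3)) = (0,3) ∈ E(G2) ✓
  (2,4) → (φ(2),φ(4)) = (3,5) ∈ E(G2) ✓
  (3,5) → (φ(3),φ(5)) = (0,2) ∈ E(G2) ✓
  (4,5) → (φ(4),φ(5)) = (2,5) ∈ E(G2) ✓
All 9 edges of G1 map to edges of G2, and |E(G1)| = |E(G2)| = 9, so φ is a bijection on edges as well as vertices. Hence G1 ≅ G2.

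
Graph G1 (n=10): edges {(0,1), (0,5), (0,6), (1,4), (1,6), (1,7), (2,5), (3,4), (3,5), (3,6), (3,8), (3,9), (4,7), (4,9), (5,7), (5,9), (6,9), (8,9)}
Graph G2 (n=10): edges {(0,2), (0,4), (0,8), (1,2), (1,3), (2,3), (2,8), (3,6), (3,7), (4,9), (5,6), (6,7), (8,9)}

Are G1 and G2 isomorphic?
No, not isomorphic

The graphs are NOT isomorphic.

Counting triangles (3-cliques): G1 has 6, G2 has 3.
Triangle count is an isomorphism invariant, so differing triangle counts rule out isomorphism.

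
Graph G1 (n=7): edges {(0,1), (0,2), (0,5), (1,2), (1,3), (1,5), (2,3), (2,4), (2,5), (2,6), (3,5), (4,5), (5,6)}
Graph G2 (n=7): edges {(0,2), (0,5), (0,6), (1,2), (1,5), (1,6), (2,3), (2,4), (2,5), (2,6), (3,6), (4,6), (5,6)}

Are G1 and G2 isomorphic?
Yes, isomorphic

The graphs are isomorphic.
One valid mapping φ: V(G1) → V(G2): 0→0, 1→5, 2→2, 3→1, 4→4, 5→6, 6→3

Verify φ preserves adjacency — for each edge of G1, its image is an edge of G2:
  (0,1) → (φ(0),φ(1)) = (0,5) ∈ E(G2) ✓
  (0,2) → (φ(0),φ(2)) = (0,2) ∈ E(G2) ✓
  (0,5) → (φ(0),φ(5)) = (0,6) ∈ E(G2) ✓
  (1,2) → (φ(1),φ(2)) = (2,5) ∈ E(G2) ✓
  (1,3) → (φ(1),φ(3)) = (1,5) ∈ E(G2) ✓
  (1,5) → (φ(1),φ(5)) = (5,6) ∈ E(G2) ✓
  (2,3) → (φ(2),φ(3)) = (1,2) ∈ E(G2) ✓
  (2,4) → (φ(2),φ(4)) = (2,4) ∈ E(G2) ✓
  (2,5) → (φ(2),φ(5)) = (2,6) ∈ E(G2) ✓
  (2,6) → (φ(2),φ(6)) = (2,3) ∈ E(G2) ✓
  (3,5) → (φ(3),φ(5)) = (1,6) ∈ E(G2) ✓
  (4,5) → (φ(4),φ(5)) = (4,6) ∈ E(G2) ✓
  (5,6) → (φ(5),φ(6)) = (3,6) ∈ E(G2) ✓
All 13 edges of G1 map to edges of G2, and |E(G1)| = |E(G2)| = 13, so φ is a bijection on edges as well as vertices. Hence G1 ≅ G2.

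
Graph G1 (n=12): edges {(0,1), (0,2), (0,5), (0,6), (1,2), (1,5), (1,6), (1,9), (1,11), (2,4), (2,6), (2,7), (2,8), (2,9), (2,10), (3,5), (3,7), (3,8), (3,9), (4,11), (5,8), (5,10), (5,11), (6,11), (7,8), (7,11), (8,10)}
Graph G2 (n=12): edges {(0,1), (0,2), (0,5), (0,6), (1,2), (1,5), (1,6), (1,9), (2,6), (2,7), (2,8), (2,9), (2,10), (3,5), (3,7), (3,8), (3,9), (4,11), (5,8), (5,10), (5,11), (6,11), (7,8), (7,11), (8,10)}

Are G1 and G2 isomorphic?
No, not isomorphic

The graphs are NOT isomorphic.

Counting edges: G1 has 27 edge(s); G2 has 25 edge(s).
Edge count is an isomorphism invariant (a bijection on vertices induces a bijection on edges), so differing edge counts rule out isomorphism.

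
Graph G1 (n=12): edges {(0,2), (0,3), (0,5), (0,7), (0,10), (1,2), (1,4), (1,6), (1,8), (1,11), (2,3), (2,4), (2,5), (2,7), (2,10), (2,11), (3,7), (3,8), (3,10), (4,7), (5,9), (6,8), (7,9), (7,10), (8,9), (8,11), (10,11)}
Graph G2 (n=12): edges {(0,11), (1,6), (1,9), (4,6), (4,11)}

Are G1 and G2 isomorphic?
No, not isomorphic

The graphs are NOT isomorphic.

Connected components of G1: 1 component(s) with vertex sets [[0, 1, 2, 3, 4, 5, 6, 7, 8, 9, 10, 11]], sizes [12].
Connected components of G2: 7 component(s) with vertex sets [[2], [3], [5], [7], [8], [10], [0, 1, 4, 6, 9, 11]], sizes [1, 1, 1, 1, 1, 1, 6].
The number of connected components (and the multiset of component sizes) is an isomorphism invariant — an isomorphism maps each component of G1 bijectively onto a component of G2. Since G1 has 1 component(s) and G2 has 7, they cannot be isomorphic.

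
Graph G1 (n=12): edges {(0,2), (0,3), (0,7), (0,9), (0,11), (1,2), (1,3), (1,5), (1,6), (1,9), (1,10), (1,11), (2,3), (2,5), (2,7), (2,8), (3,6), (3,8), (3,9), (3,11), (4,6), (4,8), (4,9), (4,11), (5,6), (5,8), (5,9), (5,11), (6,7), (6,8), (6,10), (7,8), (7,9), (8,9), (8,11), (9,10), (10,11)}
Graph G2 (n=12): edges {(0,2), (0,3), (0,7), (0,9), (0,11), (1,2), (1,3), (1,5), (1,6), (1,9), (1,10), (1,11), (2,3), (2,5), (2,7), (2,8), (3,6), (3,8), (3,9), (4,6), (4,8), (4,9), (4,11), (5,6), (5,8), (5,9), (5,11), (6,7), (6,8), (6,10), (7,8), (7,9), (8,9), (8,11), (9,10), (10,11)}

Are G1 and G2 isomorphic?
No, not isomorphic

The graphs are NOT isomorphic.

Counting edges: G1 has 37 edge(s); G2 has 36 edge(s).
Edge count is an isomorphism invariant (a bijection on vertices induces a bijection on edges), so differing edge counts rule out isomorphism.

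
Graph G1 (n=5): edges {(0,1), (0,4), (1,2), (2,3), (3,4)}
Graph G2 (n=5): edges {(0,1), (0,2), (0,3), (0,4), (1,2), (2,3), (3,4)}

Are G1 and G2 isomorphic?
No, not isomorphic

The graphs are NOT isomorphic.

Counting edges: G1 has 5 edge(s); G2 has 7 edge(s).
Edge count is an isomorphism invariant (a bijection on vertices induces a bijection on edges), so differing edge counts rule out isomorphism.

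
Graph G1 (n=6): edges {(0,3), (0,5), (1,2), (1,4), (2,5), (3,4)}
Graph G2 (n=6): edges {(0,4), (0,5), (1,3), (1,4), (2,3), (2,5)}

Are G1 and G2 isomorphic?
Yes, isomorphic

The graphs are isomorphic.
One valid mapping φ: V(G1) → V(G2): 0→1, 1→5, 2→2, 3→4, 4→0, 5→3

Verify φ preserves adjacency — for each edge of G1, its image is an edge of G2:
  (0,3) → (φ(0),φ(3)) = (1,4) ∈ E(G2) ✓
  (0,5) → (φ(0),φ(5)) = (1,3) ∈ E(G2) ✓
  (1,2) → (φ(1),φ(2)) = (2,5) ∈ E(G2) ✓
  (1,4) → (φ(1),φ(4)) = (0,5) ∈ E(G2) ✓
  (2,5) → (φ(2),φ(5)) = (2,3) ∈ E(G2) ✓
  (3,4) → (φ(3),φ(4)) = (0,4) ∈ E(G2) ✓
All 6 edges of G1 map to edges of G2, and |E(G1)| = |E(G2)| = 6, so φ is a bijection on edges as well as vertices. Hence G1 ≅ G2.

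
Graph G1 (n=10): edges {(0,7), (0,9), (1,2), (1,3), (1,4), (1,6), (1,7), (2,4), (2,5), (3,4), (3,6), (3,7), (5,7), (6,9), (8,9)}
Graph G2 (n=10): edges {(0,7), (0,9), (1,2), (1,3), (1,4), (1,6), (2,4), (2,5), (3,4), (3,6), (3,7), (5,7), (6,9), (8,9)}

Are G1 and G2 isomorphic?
No, not isomorphic

The graphs are NOT isomorphic.

Counting edges: G1 has 15 edge(s); G2 has 14 edge(s).
Edge count is an isomorphism invariant (a bijection on vertices induces a bijection on edges), so differing edge counts rule out isomorphism.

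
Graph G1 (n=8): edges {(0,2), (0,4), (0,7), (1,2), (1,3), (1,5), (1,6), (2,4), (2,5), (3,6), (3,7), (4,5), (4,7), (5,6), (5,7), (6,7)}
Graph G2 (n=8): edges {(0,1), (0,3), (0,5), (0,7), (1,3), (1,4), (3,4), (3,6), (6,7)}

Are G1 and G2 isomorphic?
No, not isomorphic

The graphs are NOT isomorphic.

Connected components of G1: 1 component(s) with vertex sets [[0, 1, 2, 3, 4, 5, 6, 7]], sizes [8].
Connected components of G2: 2 component(s) with vertex sets [[2], [0, 1, 3, 4, 5, 6, 7]], sizes [1, 7].
The number of connected components (and the multiset of component sizes) is an isomorphism invariant — an isomorphism maps each component of G1 bijectively onto a component of G2. Since G1 has 1 component(s) and G2 has 2, they cannot be isomorphic.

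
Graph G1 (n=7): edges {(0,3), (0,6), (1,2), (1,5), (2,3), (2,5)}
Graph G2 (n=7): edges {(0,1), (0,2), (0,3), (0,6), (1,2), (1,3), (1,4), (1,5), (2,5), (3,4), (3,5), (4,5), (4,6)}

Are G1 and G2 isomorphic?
No, not isomorphic

The graphs are NOT isomorphic.

Counting triangles (3-cliques): G1 has 1, G2 has 7.
Triangle count is an isomorphism invariant, so differing triangle counts rule out isomorphism.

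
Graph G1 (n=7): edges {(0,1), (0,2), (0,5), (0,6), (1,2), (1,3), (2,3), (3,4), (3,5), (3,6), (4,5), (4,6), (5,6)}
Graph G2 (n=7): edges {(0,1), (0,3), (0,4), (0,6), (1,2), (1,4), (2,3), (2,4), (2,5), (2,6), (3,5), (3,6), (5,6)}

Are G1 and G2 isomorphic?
Yes, isomorphic

The graphs are isomorphic.
One valid mapping φ: V(G1) → V(G2): 0→0, 1→4, 2→1, 3→2, 4→5, 5→3, 6→6

Verify φ preserves adjacency — for each edge of G1, its image is an edge of G2:
  (0,1) → (φ(0),φ(1)) = (0,4) ∈ E(G2) ✓
  (0,2) → (φ(0),φ(2)) = (0,1) ∈ E(G2) ✓
  (0,5) → (φ(0),φ(5)) = (0,3) ∈ E(G2) ✓
  (0,6) → (φ(0),φ(6)) = (0,6) ∈ E(G2) ✓
  (1,2) → (φ(1),φ(2)) = (1,4) ∈ E(G2) ✓
  (1,3) → (φ(1),φ(3)) = (2,4) ∈ E(G2) ✓
  (2,3) → (φ(2),φ(3)) = (1,2) ∈ E(G2) ✓
  (3,4) → (φ(3),φ(4)) = (2,5) ∈ E(G2) ✓
  (3,5) → (φ(3),φ(5)) = (2,3) ∈ E(G2) ✓
  (3,6) → (φ(3),φ(6)) = (2,6) ∈ E(G2) ✓
  (4,5) → (φ(4),φ(5)) = (3,5) ∈ E(G2) ✓
  (4,6) → (φ(4),φ(6)) = (5,6) ∈ E(G2) ✓
  (5,6) → (φ(5),φ(6)) = (3,6) ∈ E(G2) ✓
All 13 edges of G1 map to edges of G2, and |E(G1)| = |E(G2)| = 13, so φ is a bijection on edges as well as vertices. Hence G1 ≅ G2.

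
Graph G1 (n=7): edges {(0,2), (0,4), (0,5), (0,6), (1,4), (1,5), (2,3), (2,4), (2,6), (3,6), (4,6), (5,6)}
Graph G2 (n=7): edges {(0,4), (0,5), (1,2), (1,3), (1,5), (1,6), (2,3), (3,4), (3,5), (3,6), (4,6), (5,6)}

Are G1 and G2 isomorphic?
Yes, isomorphic

The graphs are isomorphic.
One valid mapping φ: V(G1) → V(G2): 0→6, 1→0, 2→1, 3→2, 4→5, 5→4, 6→3

Verify φ preserves adjacency — for each edge of G1, its image is an edge of G2:
  (0,2) → (φ(0),φ(2)) = (1,6) ∈ E(G2) ✓
  (0,4) → (φ(0),φ(4)) = (5,6) ∈ E(G2) ✓
  (0,5) → (φ(0),φ(5)) = (4,6) ∈ E(G2) ✓
  (0,6) → (φ(0),φ(6)) = (3,6) ∈ E(G2) ✓
  (1,4) → (φ(1),φ(4)) = (0,5) ∈ E(G2) ✓
  (1,5) → (φ(1),φ(5)) = (0,4) ∈ E(G2) ✓
  (2,3) → (φ(2),φ(3)) = (1,2) ∈ E(G2) ✓
  (2,4) → (φ(2),φ(4)) = (1,5) ∈ E(G2) ✓
  (2,6) → (φ(2),φ(6)) = (1,3) ∈ E(G2) ✓
  (3,6) → (φ(3),φ(6)) = (2,3) ∈ E(G2) ✓
  (4,6) → (φ(4),φ(6)) = (3,5) ∈ E(G2) ✓
  (5,6) → (φ(5),φ(6)) = (3,4) ∈ E(G2) ✓
All 12 edges of G1 map to edges of G2, and |E(G1)| = |E(G2)| = 12, so φ is a bijection on edges as well as vertices. Hence G1 ≅ G2.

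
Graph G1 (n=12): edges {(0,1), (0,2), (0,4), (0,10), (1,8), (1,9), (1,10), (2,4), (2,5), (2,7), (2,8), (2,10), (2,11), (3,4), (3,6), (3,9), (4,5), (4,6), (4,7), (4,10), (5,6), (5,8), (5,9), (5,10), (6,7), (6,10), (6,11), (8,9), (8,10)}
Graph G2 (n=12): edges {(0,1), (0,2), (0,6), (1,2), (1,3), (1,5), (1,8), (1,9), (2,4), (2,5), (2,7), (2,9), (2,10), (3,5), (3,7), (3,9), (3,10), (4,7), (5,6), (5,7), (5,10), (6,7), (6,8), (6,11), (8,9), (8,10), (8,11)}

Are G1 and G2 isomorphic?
No, not isomorphic

The graphs are NOT isomorphic.

Degrees in G1: deg(0)=4, deg(1)=4, deg(2)=7, deg(3)=3, deg(4)=7, deg(5)=6, deg(6)=6, deg(7)=3, deg(8)=5, deg(9)=4, deg(10)=7, deg(11)=2.
Sorted degree sequence of G1: [7, 7, 7, 6, 6, 5, 4, 4, 4, 3, 3, 2].
Degrees in G2: deg(0)=3, deg(1)=6, deg(2)=7, deg(3)=5, deg(4)=2, deg(5)=6, deg(6)=5, deg(7)=5, deg(8)=5, deg(9)=4, deg(10)=4, deg(11)=2.
Sorted degree sequence of G2: [7, 6, 6, 5, 5, 5, 5, 4, 4, 3, 2, 2].
The (sorted) degree sequence is an isomorphism invariant, so since G1 and G2 have different degree sequences they cannot be isomorphic.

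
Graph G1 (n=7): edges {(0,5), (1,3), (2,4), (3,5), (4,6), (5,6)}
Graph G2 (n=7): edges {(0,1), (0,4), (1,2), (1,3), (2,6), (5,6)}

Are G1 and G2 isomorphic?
Yes, isomorphic

The graphs are isomorphic.
One valid mapping φ: V(G1) → V(G2): 0→3, 1→4, 2→5, 3→0, 4→6, 5→1, 6→2

Verify φ preserves adjacency — for each edge of G1, its image is an edge of G2:
  (0,5) → (φ(0),φ(5)) = (1,3) ∈ E(G2) ✓
  (1,3) → (φ(1),φ(3)) = (0,4) ∈ E(G2) ✓
  (2,4) → (φ(2),φ(4)) = (5,6) ∈ E(G2) ✓
  (3,5) → (φ(3),φ(5)) = (0,1) ∈ E(G2) ✓
  (4,6) → (φ(4),φ(6)) = (2,6) ∈ E(G2) ✓
  (5,6) → (φ(5),φ(6)) = (1,2) ∈ E(G2) ✓
All 6 edges of G1 map to edges of G2, and |E(G1)| = |E(G2)| = 6, so φ is a bijection on edges as well as vertices. Hence G1 ≅ G2.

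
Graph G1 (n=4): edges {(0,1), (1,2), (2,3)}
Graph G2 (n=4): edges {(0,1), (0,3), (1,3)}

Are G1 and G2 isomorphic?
No, not isomorphic

The graphs are NOT isomorphic.

Counting triangles (3-cliques): G1 has 0, G2 has 1.
Triangle count is an isomorphism invariant, so differing triangle counts rule out isomorphism.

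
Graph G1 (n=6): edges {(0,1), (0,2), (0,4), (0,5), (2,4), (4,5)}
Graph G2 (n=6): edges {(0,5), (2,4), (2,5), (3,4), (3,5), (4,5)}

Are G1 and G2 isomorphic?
Yes, isomorphic

The graphs are isomorphic.
One valid mapping φ: V(G1) → V(G2): 0→5, 1→0, 2→3, 3→1, 4→4, 5→2

Verify φ preserves adjacency — for each edge of G1, its image is an edge of G2:
  (0,1) → (φ(0),φ(1)) = (0,5) ∈ E(G2) ✓
  (0,2) → (φ(0),φ(2)) = (3,5) ∈ E(G2) ✓
  (0,4) → (φ(0),φ(4)) = (4,5) ∈ E(G2) ✓
  (0,5) → (φ(0),φ(5)) = (2,5) ∈ E(G2) ✓
  (2,4) → (φ(2),φ(4)) = (3,4) ∈ E(G2) ✓
  (4,5) → (φ(4),φ(5)) = (2,4) ∈ E(G2) ✓
All 6 edges of G1 map to edges of G2, and |E(G1)| = |E(G2)| = 6, so φ is a bijection on edges as well as vertices. Hence G1 ≅ G2.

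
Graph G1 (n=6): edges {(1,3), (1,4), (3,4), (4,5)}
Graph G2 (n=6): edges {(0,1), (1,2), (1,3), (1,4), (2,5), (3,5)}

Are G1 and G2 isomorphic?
No, not isomorphic

The graphs are NOT isomorphic.

Degrees in G1: deg(0)=0, deg(1)=2, deg(2)=0, deg(3)=2, deg(4)=3, deg(5)=1.
Sorted degree sequence of G1: [3, 2, 2, 1, 0, 0].
Degrees in G2: deg(0)=1, deg(1)=4, deg(2)=2, deg(3)=2, deg(4)=1, deg(5)=2.
Sorted degree sequence of G2: [4, 2, 2, 2, 1, 1].
The (sorted) degree sequence is an isomorphism invariant, so since G1 and G2 have different degree sequences they cannot be isomorphic.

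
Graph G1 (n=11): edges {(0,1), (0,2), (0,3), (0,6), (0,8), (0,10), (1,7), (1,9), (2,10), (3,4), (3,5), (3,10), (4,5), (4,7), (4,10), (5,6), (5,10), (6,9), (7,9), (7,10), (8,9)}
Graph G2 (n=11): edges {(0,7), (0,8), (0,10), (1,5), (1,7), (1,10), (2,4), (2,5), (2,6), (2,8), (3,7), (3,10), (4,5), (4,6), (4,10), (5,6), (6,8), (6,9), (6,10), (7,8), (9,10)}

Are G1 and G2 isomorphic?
Yes, isomorphic

The graphs are isomorphic.
One valid mapping φ: V(G1) → V(G2): 0→10, 1→0, 2→9, 3→4, 4→2, 5→5, 6→1, 7→8, 8→3, 9→7, 10→6

Verify φ preserves adjacency — for each edge of G1, its image is an edge of G2:
  (0,1) → (φ(0),φ(1)) = (0,10) ∈ E(G2) ✓
  (0,2) → (φ(0),φ(2)) = (9,10) ∈ E(G2) ✓
  (0,3) → (φ(0),φ(3)) = (4,10) ∈ E(G2) ✓
  (0,6) → (φ(0),φ(6)) = (1,10) ∈ E(G2) ✓
  (0,8) → (φ(0),φ(8)) = (3,10) ∈ E(G2) ✓
  (0,10) → (φ(0),φ(10)) = (6,10) ∈ E(G2) ✓
  (1,7) → (φ(1),φ(7)) = (0,8) ∈ E(G2) ✓
  (1,9) → (φ(1),φ(9)) = (0,7) ∈ E(G2) ✓
  (2,10) → (φ(2),φ(10)) = (6,9) ∈ E(G2) ✓
  (3,4) → (φ(3),φ(4)) = (2,4) ∈ E(G2) ✓
  (3,5) → (φ(3),φ(5)) = (4,5) ∈ E(G2) ✓
  (3,10) → (φ(3),φ(10)) = (4,6) ∈ E(G2) ✓
  (4,5) → (φ(4),φ(5)) = (2,5) ∈ E(G2) ✓
  (4,7) → (φ(4),φ(7)) = (2,8) ∈ E(G2) ✓
  (4,10) → (φ(4),φ(10)) = (2,6) ∈ E(G2) ✓
  (5,6) → (φ(5),φ(6)) = (1,5) ∈ E(G2) ✓
  (5,10) → (φ(5),φ(10)) = (5,6) ∈ E(G2) ✓
  (6,9) → (φ(6),φ(9)) = (1,7) ∈ E(G2) ✓
  (7,9) → (φ(7),φ(9)) = (7,8) ∈ E(G2) ✓
  (7,10) → (φ(7),φ(10)) = (6,8) ∈ E(G2) ✓
  (8,9) → (φ(8),φ(9)) = (3,7) ∈ E(G2) ✓
All 21 edges of G1 map to edges of G2, and |E(G1)| = |E(G2)| = 21, so φ is a bijection on edges as well as vertices. Hence G1 ≅ G2.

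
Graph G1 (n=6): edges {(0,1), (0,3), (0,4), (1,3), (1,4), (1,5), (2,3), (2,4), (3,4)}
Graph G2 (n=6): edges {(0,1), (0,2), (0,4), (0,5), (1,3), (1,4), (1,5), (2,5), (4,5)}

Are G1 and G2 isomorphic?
Yes, isomorphic

The graphs are isomorphic.
One valid mapping φ: V(G1) → V(G2): 0→4, 1→1, 2→2, 3→0, 4→5, 5→3

Verify φ preserves adjacency — for each edge of G1, its image is an edge of G2:
  (0,1) → (φ(0),φ(1)) = (1,4) ∈ E(G2) ✓
  (0,3) → (φ(0),φ(3)) = (0,4) ∈ E(G2) ✓
  (0,4) → (φ(0),φ(4)) = (4,5) ∈ E(G2) ✓
  (1,3) → (φ(1),φ(3)) = (0,1) ∈ E(G2) ✓
  (1,4) → (φ(1),φ(4)) = (1,5) ∈ E(G2) ✓
  (1,5) → (φ(1),φ(5)) = (1,3) ∈ E(G2) ✓
  (2,3) → (φ(2),φ(3)) = (0,2) ∈ E(G2) ✓
  (2,4) → (φ(2),φ(4)) = (2,5) ∈ E(G2) ✓
  (3,4) → (φ(3),φ(4)) = (0,5) ∈ E(G2) ✓
All 9 edges of G1 map to edges of G2, and |E(G1)| = |E(G2)| = 9, so φ is a bijection on edges as well as vertices. Hence G1 ≅ G2.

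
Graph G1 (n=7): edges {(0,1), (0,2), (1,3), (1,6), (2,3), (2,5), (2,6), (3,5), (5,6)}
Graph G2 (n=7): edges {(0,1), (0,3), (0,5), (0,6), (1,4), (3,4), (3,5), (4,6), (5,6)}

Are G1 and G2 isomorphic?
Yes, isomorphic

The graphs are isomorphic.
One valid mapping φ: V(G1) → V(G2): 0→1, 1→4, 2→0, 3→3, 4→2, 5→5, 6→6

Verify φ preserves adjacency — for each edge of G1, its image is an edge of G2:
  (0,1) → (φ(0),φ(1)) = (1,4) ∈ E(G2) ✓
  (0,2) → (φ(0),φ(2)) = (0,1) ∈ E(G2) ✓
  (1,3) → (φ(1),φ(3)) = (3,4) ∈ E(G2) ✓
  (1,6) → (φ(1),φ(6)) = (4,6) ∈ E(G2) ✓
  (2,3) → (φ(2),φ(3)) = (0,3) ∈ E(G2) ✓
  (2,5) → (φ(2),φ(5)) = (0,5) ∈ E(G2) ✓
  (2,6) → (φ(2),φ(6)) = (0,6) ∈ E(G2) ✓
  (3,5) → (φ(3),φ(5)) = (3,5) ∈ E(G2) ✓
  (5,6) → (φ(5),φ(6)) = (5,6) ∈ E(G2) ✓
All 9 edges of G1 map to edges of G2, and |E(G1)| = |E(G2)| = 9, so φ is a bijection on edges as well as vertices. Hence G1 ≅ G2.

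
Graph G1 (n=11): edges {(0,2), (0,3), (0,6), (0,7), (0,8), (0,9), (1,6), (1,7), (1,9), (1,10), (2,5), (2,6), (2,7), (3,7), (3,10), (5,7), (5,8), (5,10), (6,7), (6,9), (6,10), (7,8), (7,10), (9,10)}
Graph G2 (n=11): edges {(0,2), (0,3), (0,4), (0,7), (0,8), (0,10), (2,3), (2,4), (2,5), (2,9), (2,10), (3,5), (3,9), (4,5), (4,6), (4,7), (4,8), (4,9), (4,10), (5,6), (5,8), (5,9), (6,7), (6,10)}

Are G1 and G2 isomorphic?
Yes, isomorphic

The graphs are isomorphic.
One valid mapping φ: V(G1) → V(G2): 0→0, 1→9, 2→10, 3→8, 4→1, 5→6, 6→2, 7→4, 8→7, 9→3, 10→5

Verify φ preserves adjacency — for each edge of G1, its image is an edge of G2:
  (0,2) → (φ(0),φ(2)) = (0,10) ∈ E(G2) ✓
  (0,3) → (φ(0),φ(3)) = (0,8) ∈ E(G2) ✓
  (0,6) → (φ(0),φ(6)) = (0,2) ∈ E(G2) ✓
  (0,7) → (φ(0),φ(7)) = (0,4) ∈ E(G2) ✓
  (0,8) → (φ(0),φ(8)) = (0,7) ∈ E(G2) ✓
  (0,9) → (φ(0),φ(9)) = (0,3) ∈ E(G2) ✓
  (1,6) → (φ(1),φ(6)) = (2,9) ∈ E(G2) ✓
  (1,7) → (φ(1),φ(7)) = (4,9) ∈ E(G2) ✓
  (1,9) → (φ(1),φ(9)) = (3,9) ∈ E(G2) ✓
  (1,10) → (φ(1),φ(10)) = (5,9) ∈ E(G2) ✓
  (2,5) → (φ(2),φ(5)) = (6,10) ∈ E(G2) ✓
  (2,6) → (φ(2),φ(6)) = (2,10) ∈ E(G2) ✓
  (2,7) → (φ(2),φ(7)) = (4,10) ∈ E(G2) ✓
  (3,7) → (φ(3),φ(7)) = (4,8) ∈ E(G2) ✓
  (3,10) → (φ(3),φ(10)) = (5,8) ∈ E(G2) ✓
  (5,7) → (φ(5),φ(7)) = (4,6) ∈ E(G2) ✓
  (5,8) → (φ(5),φ(8)) = (6,7) ∈ E(G2) ✓
  (5,10) → (φ(5),φ(10)) = (5,6) ∈ E(G2) ✓
  (6,7) → (φ(6),φ(7)) = (2,4) ∈ E(G2) ✓
  (6,9) → (φ(6),φ(9)) = (2,3) ∈ E(G2) ✓
  (6,10) → (φ(6),φ(10)) = (2,5) ∈ E(G2) ✓
  (7,8) → (φ(7),φ(8)) = (4,7) ∈ E(G2) ✓
  (7,10) → (φ(7),φ(10)) = (4,5) ∈ E(G2) ✓
  (9,10) → (φ(9),φ(10)) = (3,5) ∈ E(G2) ✓
All 24 edges of G1 map to edges of G2, and |E(G1)| = |E(G2)| = 24, so φ is a bijection on edges as well as vertices. Hence G1 ≅ G2.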